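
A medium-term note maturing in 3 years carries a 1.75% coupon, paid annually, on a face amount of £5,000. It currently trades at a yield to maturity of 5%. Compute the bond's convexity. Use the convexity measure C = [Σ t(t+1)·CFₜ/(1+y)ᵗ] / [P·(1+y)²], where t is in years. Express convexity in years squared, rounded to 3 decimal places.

With y = 0.05:
  t   CF        PV=CF/(1+0.05)^t    t·PV        t(t+1)·PV
  1        87.50        83.3333        83.3333         166.6667
  2        87.50        79.3651       158.7302         476.1905
  3     5,087.50     4,394.7738    13,184.3213      52,737.2854
  Σ                  4,557.4722    13,426.3848      53,380.1425
P = 4,557.4722.
Convexity = Σ t(t+1)·PV / [P·(1+y)²] = 53,380.1425 / (4,557.4722 × 1.102500) = 10.62373.

10.624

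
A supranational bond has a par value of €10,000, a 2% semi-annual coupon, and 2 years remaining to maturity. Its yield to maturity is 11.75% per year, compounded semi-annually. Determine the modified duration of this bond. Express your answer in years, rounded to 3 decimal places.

Periodic yield y = 0.05875. First find Macaulay duration:
  t   CF        PV=CF/(1+0.05875)^t    t·PV
  1       100.00        94.4510        94.4510
  2       100.00        89.2099       178.4198
  3       100.00        84.2597       252.7790
  4    10,100.00     8,037.9941    32,151.9762
  Σ                  8,305.9146    32,677.6260
P = 8,305.9146; Macaulay duration = 32,677.6260 / 8,305.9146 = 3.93426 half-year periods = 1.96713 years.
Modified duration = D_Mac / (1 + y) = 1.96713 / 1.05875 = 1.85797 years.

1.858 years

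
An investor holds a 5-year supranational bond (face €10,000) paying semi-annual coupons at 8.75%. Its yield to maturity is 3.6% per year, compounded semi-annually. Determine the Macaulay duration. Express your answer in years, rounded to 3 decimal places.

Periodic yield y = 0.018. Discount each cash flow and weight by its period:
  t   CF        PV=CF/(1+0.018)^t    t·PV
  1       437.50       429.7642       429.7642
  2       437.50       422.1653       844.3305
  3       437.50       414.7007     1,244.1020
  4       437.50       407.3680     1,629.4721
  5       437.50       400.1651     2,000.8253
  6       437.50       393.0895     2,358.5367
  7       437.50       386.1390     2,702.9727
  8       437.50       379.3113     3,034.4908
  9       437.50       372.6045     3,353.4402
  10   10,437.50     8,732.1002    87,321.0016
  Σ                 12,337.4076   104,918.9361
Price P = Σ PV = 12,337.4076.
Macaulay duration = Σ(t·PV) / P = 104,918.9361 / 12,337.4076 = 8.50413 half-year periods.
In years: 8.50413 / 2 = 4.25207 years.

4.252 years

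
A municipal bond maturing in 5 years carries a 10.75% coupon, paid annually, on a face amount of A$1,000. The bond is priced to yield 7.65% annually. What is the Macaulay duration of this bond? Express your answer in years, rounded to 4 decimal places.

Periodic yield y = 0.0765. Discount each cash flow and weight by its year:
  t   CF        PV=CF/(1+0.0765)^t    t·PV
  1       107.50        99.8607        99.8607
  2       107.50        92.7642       185.5284
  3       107.50        86.1720       258.5161
  4       107.50        80.0483       320.1934
  5     1,107.50       766.0790     3,830.3951
  Σ                  1,124.9242     4,694.4936
Price P = Σ PV = 1,124.9242.
Macaulay duration = Σ(t·PV) / P = 4,694.4936 / 1,124.9242 = 4.17316 years.

4.1732 years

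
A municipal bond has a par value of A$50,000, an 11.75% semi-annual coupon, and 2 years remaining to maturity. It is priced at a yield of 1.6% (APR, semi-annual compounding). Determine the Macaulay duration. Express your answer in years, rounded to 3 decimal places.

Periodic yield y = 0.008. Discount each cash flow and weight by its period:
  t   CF        PV=CF/(1+0.008)^t    t·PV
  1     2,937.50     2,914.1865     2,914.1865
  2     2,937.50     2,891.0580     5,782.1161
  3     2,937.50     2,868.1131     8,604.3394
  4    52,937.50    51,276.8454   205,107.3817
  Σ                 59,950.2031   222,408.0237
Price P = Σ PV = 59,950.2031.
Macaulay duration = Σ(t·PV) / P = 222,408.0237 / 59,950.2031 = 3.70988 half-year periods.
In years: 3.70988 / 2 = 1.85494 years.

1.855 years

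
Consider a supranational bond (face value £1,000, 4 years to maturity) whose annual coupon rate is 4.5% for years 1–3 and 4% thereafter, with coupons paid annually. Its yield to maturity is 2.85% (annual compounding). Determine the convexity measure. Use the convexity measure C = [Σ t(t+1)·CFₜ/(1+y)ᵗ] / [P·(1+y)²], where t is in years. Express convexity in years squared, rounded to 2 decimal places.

17.37

With y = 0.0285:
  t   CF        PV=CF/(1+0.0285)^t    t·PV        t(t+1)·PV
  1        45.00        43.7530        43.7530          87.5061
  2        45.00        42.5406        85.0813         255.2438
  3        45.00        41.3618       124.0855         496.3418
  4     1,040.00       929.4289     3,717.7155      18,588.5773
  Σ                  1,057.0844     3,970.6352      19,427.6689
P = 1,057.0844.
Convexity = Σ t(t+1)·PV / [P·(1+y)²] = 19,427.6689 / (1,057.0844 × 1.057812) = 17.37411.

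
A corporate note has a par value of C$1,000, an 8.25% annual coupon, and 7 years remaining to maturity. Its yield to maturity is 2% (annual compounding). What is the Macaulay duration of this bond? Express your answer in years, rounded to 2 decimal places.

Periodic yield y = 0.02. Discount each cash flow and weight by its year:
  t   CF        PV=CF/(1+0.02)^t    t·PV
  1        82.50        80.8824        80.8824
  2        82.50        79.2964       158.5928
  3        82.50        77.7416       233.2248
  4        82.50        76.2172       304.8690
  5        82.50        74.7228       373.6140
  6        82.50        73.2576       439.5458
  7     1,082.50       942.3814     6,596.6698
  Σ                  1,404.4994     8,187.3985
Price P = Σ PV = 1,404.4994.
Macaulay duration = Σ(t·PV) / P = 8,187.3985 / 1,404.4994 = 5.82941 years.

5.83 years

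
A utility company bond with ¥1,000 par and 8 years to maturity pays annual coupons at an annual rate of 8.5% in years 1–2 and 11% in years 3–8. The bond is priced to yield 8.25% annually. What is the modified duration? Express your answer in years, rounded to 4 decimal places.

Periodic yield y = 0.0825. First find Macaulay duration:
  t   CF        PV=CF/(1+0.0825)^t    t·PV
  1        85.00        78.5219        78.5219
  2        85.00        72.5376       145.0752
  3       110.00        86.7179       260.1538
  4       110.00        80.1090       320.4358
  5       110.00        74.0037       370.0183
  6       110.00        68.3637       410.1819
  7       110.00        63.1535       442.0744
  8     1,110.00       588.7077     4,709.6618
  Σ                  1,112.1150     6,736.1232
P = 1,112.1150; Macaulay duration = 6,736.1232 / 1,112.1150 = 6.05704 years.
Modified duration = D_Mac / (1 + y) = 6.05704 / 1.0825 = 5.59542 years.

5.5954 years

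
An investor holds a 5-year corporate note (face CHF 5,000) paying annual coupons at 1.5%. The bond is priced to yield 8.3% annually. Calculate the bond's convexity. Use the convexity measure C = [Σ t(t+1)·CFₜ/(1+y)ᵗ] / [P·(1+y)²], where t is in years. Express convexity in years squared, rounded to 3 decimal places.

24.392

With y = 0.083:
  t   CF        PV=CF/(1+0.083)^t    t·PV        t(t+1)·PV
  1        75.00        69.2521        69.2521         138.5042
  2        75.00        63.9447       127.8893         383.6680
  3        75.00        59.0440       177.1320         708.5282
  4        75.00        54.5189       218.0758       1,090.3789
  5     5,075.00     3,406.3852    17,031.9262     102,191.5575
  Σ                  3,653.1450    17,624.2755     104,512.6367
P = 3,653.1450.
Convexity = Σ t(t+1)·PV / [P·(1+y)²] = 104,512.6367 / (3,653.1450 × 1.172889) = 24.39186.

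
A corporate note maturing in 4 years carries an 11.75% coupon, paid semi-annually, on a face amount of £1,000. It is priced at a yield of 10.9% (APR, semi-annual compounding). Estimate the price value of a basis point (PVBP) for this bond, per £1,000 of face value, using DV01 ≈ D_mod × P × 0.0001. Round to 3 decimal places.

£0.323

Periodic yield y = 0.0545.
  t   CF        PV=CF/(1+0.0545)^t    t·PV
  1        58.75        55.7136        55.7136
  2        58.75        52.8341       105.6683
  3        58.75        50.1035       150.3105
  4        58.75        47.5140       190.0560
  5        58.75        45.0583       225.2916
  6        58.75        42.7296       256.3773
  7        58.75        40.5212       283.6481
  8     1,058.75       692.5016     5,540.0124
  Σ                  1,026.9758     6,807.0778
P = 1,026.9758; D_Mac = 6.62827 half-year periods = 3.31414 yrs; D_mod = 3.14285 yrs.
DV01 ≈ 3.14285 × 1,026.9758 × 0.0001 = 0.322763.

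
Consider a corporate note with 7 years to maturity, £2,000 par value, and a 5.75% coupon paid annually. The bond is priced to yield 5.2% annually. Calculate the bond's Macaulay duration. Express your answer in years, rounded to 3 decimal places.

Periodic yield y = 0.052. Discount each cash flow and weight by its year:
  t   CF        PV=CF/(1+0.052)^t    t·PV
  1       115.00       109.3156       109.3156
  2       115.00       103.9122       207.8243
  3       115.00        98.7758       296.3274
  4       115.00        93.8934       375.5734
  5       115.00        89.2522       446.2612
  6       115.00        84.8405       509.0432
  7     2,115.00     1,483.2016    10,382.4114
  Σ                  2,063.1913    12,326.7566
Price P = Σ PV = 2,063.1913.
Macaulay duration = Σ(t·PV) / P = 12,326.7566 / 2,063.1913 = 5.97461 years.

5.975 years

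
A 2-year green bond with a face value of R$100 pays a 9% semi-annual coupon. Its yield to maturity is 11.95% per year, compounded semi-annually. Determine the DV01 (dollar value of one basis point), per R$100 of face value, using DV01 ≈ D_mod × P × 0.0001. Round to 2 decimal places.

Periodic yield y = 0.05975.
  t   CF        PV=CF/(1+0.05975)^t    t·PV
  1         4.50         4.2463         4.2463
  2         4.50         4.0069         8.0137
  3         4.50         3.7810        11.3429
  4       104.50        82.8519       331.4077
  Σ                     94.8860       355.0106
P = 94.8860; D_Mac = 3.74144 half-year periods = 1.87072 yrs; D_mod = 1.76525 yrs.
DV01 ≈ 1.76525 × 94.8860 × 0.0001 = 0.016750.

R$0.02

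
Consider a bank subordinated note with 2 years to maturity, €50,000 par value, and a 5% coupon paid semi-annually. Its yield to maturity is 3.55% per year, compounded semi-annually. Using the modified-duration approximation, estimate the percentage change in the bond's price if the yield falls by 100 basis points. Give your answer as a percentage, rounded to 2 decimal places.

Periodic yield y = 0.01775. Modified duration first:
  t   CF        PV=CF/(1+0.01775)^t    t·PV
  1     1,250.00     1,228.1995     1,228.1995
  2     1,250.00     1,206.7791     2,413.5583
  3     1,250.00     1,185.7324     3,557.1971
  4    51,250.00    47,767.1605   191,068.6420
  Σ                 51,387.8715   198,267.5968
P = 51,387.8715; D_Mac = 3.85826 half-year periods = 1.92913 yrs; D_mod = 1.92913/(1+0.01775) = 1.89548 yrs.
ΔP/P ≈ -D_mod · Δy = -1.89548 × (-0.01) = +0.018955 = +1.8955%.

+1.90%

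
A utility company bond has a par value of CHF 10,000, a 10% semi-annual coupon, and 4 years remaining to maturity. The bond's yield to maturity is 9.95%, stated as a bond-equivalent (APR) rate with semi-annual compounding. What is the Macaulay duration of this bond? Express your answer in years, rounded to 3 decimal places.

Periodic yield y = 0.04975. Discount each cash flow and weight by its period:
  t   CF        PV=CF/(1+0.04975)^t    t·PV
  1       500.00       476.3039       476.3039
  2       500.00       453.7308       907.4616
  3       500.00       432.2275     1,296.6824
  4       500.00       411.7432     1,646.9729
  5       500.00       392.2298     1,961.1490
  6       500.00       373.6412     2,241.8469
  7       500.00       355.9335     2,491.5342
  8    10,500.00     7,120.3646    56,962.9168
  Σ                 10,016.1744    67,984.8678
Price P = Σ PV = 10,016.1744.
Macaulay duration = Σ(t·PV) / P = 67,984.8678 / 10,016.1744 = 6.78751 half-year periods.
In years: 6.78751 / 2 = 3.39375 years.

3.394 years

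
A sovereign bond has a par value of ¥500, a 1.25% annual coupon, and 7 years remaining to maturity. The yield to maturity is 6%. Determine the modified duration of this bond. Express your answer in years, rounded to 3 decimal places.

6.314 years

Periodic yield y = 0.06. First find Macaulay duration:
  t   CF        PV=CF/(1+0.06)^t    t·PV
  1         6.25         5.8962         5.8962
  2         6.25         5.5625        11.1250
  3         6.25         5.2476        15.7429
  4         6.25         4.9506        19.8023
  5         6.25         4.6704        23.3518
  6         6.25         4.4060        26.4360
  7       506.25       336.6852     2,356.7961
  Σ                    367.4184     2,459.1504
P = 367.4184; Macaulay duration = 2,459.1504 / 367.4184 = 6.69305 years.
Modified duration = D_Mac / (1 + y) = 6.69305 / 1.06 = 6.31420 years.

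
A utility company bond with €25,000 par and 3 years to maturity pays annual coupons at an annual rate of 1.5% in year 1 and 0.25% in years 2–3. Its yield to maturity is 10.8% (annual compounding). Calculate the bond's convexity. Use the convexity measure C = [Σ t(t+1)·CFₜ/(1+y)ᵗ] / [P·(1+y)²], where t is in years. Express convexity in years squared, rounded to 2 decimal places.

9.61

With y = 0.108:
  t   CF        PV=CF/(1+0.108)^t    t·PV        t(t+1)·PV
  1       375.00       338.4477       338.4477         676.8953
  2        62.50        50.9097       101.8194         305.4582
  3    25,062.50    18,424.8987    55,274.6961     221,098.7844
  Σ                 18,814.2560    55,714.9631     222,081.1379
P = 18,814.2560.
Convexity = Σ t(t+1)·PV / [P·(1+y)²] = 222,081.1379 / (18,814.2560 × 1.227664) = 9.61491.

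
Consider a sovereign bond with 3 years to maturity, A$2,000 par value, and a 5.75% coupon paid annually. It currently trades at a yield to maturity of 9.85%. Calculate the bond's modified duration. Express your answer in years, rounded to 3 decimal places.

Periodic yield y = 0.0985. First find Macaulay duration:
  t   CF        PV=CF/(1+0.0985)^t    t·PV
  1       115.00       104.6882       104.6882
  2       115.00        95.3011       190.6021
  3     2,115.00     1,595.5492     4,786.6475
  Σ                  1,795.5384     5,081.9378
P = 1,795.5384; Macaulay duration = 5,081.9378 / 1,795.5384 = 2.83031 years.
Modified duration = D_Mac / (1 + y) = 2.83031 / 1.0985 = 2.57653 years.

2.577 years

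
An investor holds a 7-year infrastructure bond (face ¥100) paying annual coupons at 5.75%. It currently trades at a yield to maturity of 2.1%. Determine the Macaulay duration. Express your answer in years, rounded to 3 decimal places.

Periodic yield y = 0.021. Discount each cash flow and weight by its year:
  t   CF        PV=CF/(1+0.021)^t    t·PV
  1         5.75         5.6317         5.6317
  2         5.75         5.5159        11.0318
  3         5.75         5.4024        16.2073
  4         5.75         5.2913        21.1653
  5         5.75         5.1825        25.9125
  6         5.75         5.0759        30.4554
  7       105.75        91.4324       640.0269
  Σ                    123.5322       750.4310
Price P = Σ PV = 123.5322.
Macaulay duration = Σ(t·PV) / P = 750.4310 / 123.5322 = 6.07478 years.

6.075 years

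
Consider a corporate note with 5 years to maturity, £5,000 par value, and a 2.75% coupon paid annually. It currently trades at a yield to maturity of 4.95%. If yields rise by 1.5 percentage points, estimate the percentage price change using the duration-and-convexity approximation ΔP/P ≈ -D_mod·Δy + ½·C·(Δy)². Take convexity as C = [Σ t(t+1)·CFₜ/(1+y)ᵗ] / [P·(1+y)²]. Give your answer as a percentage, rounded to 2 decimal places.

-6.47%

With y = 0.0495:
  t   CF        PV=CF/(1+0.0495)^t    t·PV        t(t+1)·PV
  1       137.50       131.0148       131.0148         262.0295
  2       137.50       124.8354       249.6708         749.0125
  3       137.50       118.9475       356.8425       1,427.3702
  4       137.50       113.3373       453.3493       2,266.7463
  5     5,137.50     4,034.9636    20,174.8180     121,048.9077
  Σ                  4,523.0986    21,365.6954     125,754.0663
P = 4,523.0986; D_Mac = 4.72369 yrs; D_mod = 4.50089 yrs; C = 25.24184.
Duration effect: -4.50089 × (+0.015) = -0.067513
Convexity effect: 0.5 × 25.24184 × (0.015)² = +0.0028397
ΔP/P ≈ -0.067513 + 0.0028397 = -0.064674 = -6.4674%.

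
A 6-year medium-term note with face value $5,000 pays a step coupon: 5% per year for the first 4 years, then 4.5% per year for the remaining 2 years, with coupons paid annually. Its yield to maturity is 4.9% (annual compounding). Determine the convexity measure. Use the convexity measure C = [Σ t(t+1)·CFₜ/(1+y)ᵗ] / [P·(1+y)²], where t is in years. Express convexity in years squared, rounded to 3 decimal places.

With y = 0.049:
  t   CF        PV=CF/(1+0.049)^t    t·PV        t(t+1)·PV
  1       250.00       238.3222       238.3222         476.6444
  2       250.00       227.1899       454.3798       1,363.1394
  3       250.00       216.5776       649.7328       2,598.9312
  4       250.00       206.4610       825.8441       4,129.2203
  5       225.00       177.1353       885.6764       5,314.0585
  6     5,225.00     3,921.3298    23,527.9786     164,695.8500
  Σ                  4,987.0158    26,581.9339     178,577.8439
P = 4,987.0158.
Convexity = Σ t(t+1)·PV / [P·(1+y)²] = 178,577.8439 / (4,987.0158 × 1.100401) = 32.54137.

32.541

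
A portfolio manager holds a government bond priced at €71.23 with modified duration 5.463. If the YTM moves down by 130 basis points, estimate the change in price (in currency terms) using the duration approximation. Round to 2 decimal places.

Duration approximation: ΔP/P ≈ -D_mod · Δy = -5.463 × (-0.013) = +0.071019.
ΔP ≈ 71.23 × (+0.071019) = +5.05868337.

+€5.06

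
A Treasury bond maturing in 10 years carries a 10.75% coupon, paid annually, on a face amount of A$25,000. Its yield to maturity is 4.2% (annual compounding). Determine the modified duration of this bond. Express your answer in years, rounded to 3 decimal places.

Periodic yield y = 0.042. First find Macaulay duration:
  t   CF        PV=CF/(1+0.042)^t    t·PV
  1     2,687.50     2,579.1747     2,579.1747
  2     2,687.50     2,475.2156     4,950.4312
  3     2,687.50     2,375.4468     7,126.3405
  4     2,687.50     2,279.6995     9,118.7979
  5     2,687.50     2,187.8114    10,939.0569
  6     2,687.50     2,099.6270    12,597.7623
  7     2,687.50     2,014.9972    14,104.9802
  8     2,687.50     1,933.7785    15,470.2278
  9     2,687.50     1,855.8335    16,702.5012
  10   27,687.50    18,348.7530   183,487.5298
  Σ                 38,150.3371   277,076.8024
P = 38,150.3371; Macaulay duration = 277,076.8024 / 38,150.3371 = 7.26276 years.
Modified duration = D_Mac / (1 + y) = 7.26276 / 1.042 = 6.97002 years.

6.970 years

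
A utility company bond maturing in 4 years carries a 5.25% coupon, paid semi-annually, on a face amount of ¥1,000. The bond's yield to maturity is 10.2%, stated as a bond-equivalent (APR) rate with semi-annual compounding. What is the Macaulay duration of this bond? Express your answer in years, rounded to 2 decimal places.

3.62 years

Periodic yield y = 0.051. Discount each cash flow and weight by its period:
  t   CF        PV=CF/(1+0.051)^t    t·PV
  1        26.25        24.9762        24.9762
  2        26.25        23.7642        47.5285
  3        26.25        22.6111        67.8332
  4        26.25        21.5139        86.0555
  5        26.25        20.4699       102.3495
  6        26.25        19.4766       116.8596
  7        26.25        18.5315       129.7204
  8     1,026.25       689.3368     5,514.6941
  Σ                    840.6801     6,090.0170
Price P = Σ PV = 840.6801.
Macaulay duration = Σ(t·PV) / P = 6,090.0170 / 840.6801 = 7.24415 half-year periods.
In years: 7.24415 / 2 = 3.62208 years.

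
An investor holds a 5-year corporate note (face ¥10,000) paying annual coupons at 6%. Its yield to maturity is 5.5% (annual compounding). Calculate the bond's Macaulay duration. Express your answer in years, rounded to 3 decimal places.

4.471 years

Periodic yield y = 0.055. Discount each cash flow and weight by its year:
  t   CF        PV=CF/(1+0.055)^t    t·PV
  1       600.00       568.7204       568.7204
  2       600.00       539.0714     1,078.1429
  3       600.00       510.9682     1,532.9046
  4       600.00       484.3300     1,937.3202
  5    10,600.00     8,110.4242    40,552.1208
  Σ                 10,213.5142    45,669.2088
Price P = Σ PV = 10,213.5142.
Macaulay duration = Σ(t·PV) / P = 45,669.2088 / 10,213.5142 = 4.47145 years.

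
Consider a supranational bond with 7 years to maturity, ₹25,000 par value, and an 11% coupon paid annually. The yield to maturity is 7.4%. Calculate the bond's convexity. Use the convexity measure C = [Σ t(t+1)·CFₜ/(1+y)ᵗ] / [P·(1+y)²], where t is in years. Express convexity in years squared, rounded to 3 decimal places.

33.859

With y = 0.074:
  t   CF        PV=CF/(1+0.074)^t    t·PV        t(t+1)·PV
  1     2,750.00     2,560.5214     2,560.5214       5,121.0428
  2     2,750.00     2,384.0982     4,768.1963      14,304.5889
  3     2,750.00     2,219.8307     6,659.4920      26,637.9682
  4     2,750.00     2,066.8815     8,267.5258      41,337.6291
  5     2,750.00     1,924.4706     9,622.3531      57,734.1188
  6     2,750.00     1,791.8721    10,751.2326      75,258.6279
  7    27,750.00    16,835.7713   117,850.3992     942,803.1935
  Σ                 29,783.4457   160,479.7205   1,163,197.1692
P = 29,783.4457.
Convexity = Σ t(t+1)·PV / [P·(1+y)²] = 1,163,197.1692 / (29,783.4457 × 1.153476) = 33.85867.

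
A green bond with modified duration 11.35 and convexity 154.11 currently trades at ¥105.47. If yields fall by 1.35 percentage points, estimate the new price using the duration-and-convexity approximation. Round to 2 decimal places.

¥123.11

Duration effect: -D_mod·Δy = -11.35 × (-0.0135) = +0.153225
Convexity effect: ½·C·(Δy)² = 0.5 × 154.11 × (-0.0135)² = +0.01404327375
ΔP/P ≈ +0.153225 + 0.01404327375 = +0.16726827375
New price ≈ 105.47 × (1 + 0.16726827375) = 123.1117848324125.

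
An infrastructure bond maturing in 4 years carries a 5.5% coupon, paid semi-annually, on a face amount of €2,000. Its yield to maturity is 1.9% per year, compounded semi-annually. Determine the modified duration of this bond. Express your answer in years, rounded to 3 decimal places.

Periodic yield y = 0.0095. First find Macaulay duration:
  t   CF        PV=CF/(1+0.0095)^t    t·PV
  1        55.00        54.4824        54.4824
  2        55.00        53.9697       107.9394
  3        55.00        53.4618       160.3855
  4        55.00        52.9587       211.8348
  5        55.00        52.4603       262.3017
  6        55.00        51.9667       311.7999
  7        55.00        51.4776       360.3433
  8     2,055.00     1,905.2907    15,242.3253
  Σ                  2,276.0679    16,711.4124
P = 2,276.0679; Macaulay duration = 16,711.4124 / 2,276.0679 = 7.34223 half-year periods = 3.67111 years.
Modified duration = D_Mac / (1 + y) = 3.67111 / 1.0095 = 3.63657 years.

3.637 years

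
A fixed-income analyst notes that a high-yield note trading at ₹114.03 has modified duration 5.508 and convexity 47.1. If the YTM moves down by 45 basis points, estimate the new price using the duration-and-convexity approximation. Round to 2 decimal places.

₹116.91

Duration effect: -D_mod·Δy = -5.508 × (-0.0045) = +0.024786
Convexity effect: ½·C·(Δy)² = 0.5 × 47.1 × (-0.0045)² = +0.0004768875
ΔP/P ≈ +0.024786 + 0.0004768875 = +0.0252628875
New price ≈ 114.03 × (1 + 0.0252628875) = 116.910727061625.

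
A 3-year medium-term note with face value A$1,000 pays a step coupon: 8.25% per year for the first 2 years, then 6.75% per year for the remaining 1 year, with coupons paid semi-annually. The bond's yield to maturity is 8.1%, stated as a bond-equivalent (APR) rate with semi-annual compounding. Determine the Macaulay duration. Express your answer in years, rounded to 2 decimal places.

Periodic yield y = 0.0405. Discount each cash flow and weight by its period:
  t   CF        PV=CF/(1+0.0405)^t    t·PV
  1        41.25        39.6444        39.6444
  2        41.25        38.1013        76.2026
  3        41.25        36.6183       109.8548
  4        41.25        35.1929       140.7718
  5        33.75        27.6735       138.3673
  6     1,033.75       814.6349     4,887.8094
  Σ                    991.8653     5,392.6503
Price P = Σ PV = 991.8653.
Macaulay duration = Σ(t·PV) / P = 5,392.6503 / 991.8653 = 5.43688 half-year periods.
In years: 5.43688 / 2 = 2.71844 years.

2.72 years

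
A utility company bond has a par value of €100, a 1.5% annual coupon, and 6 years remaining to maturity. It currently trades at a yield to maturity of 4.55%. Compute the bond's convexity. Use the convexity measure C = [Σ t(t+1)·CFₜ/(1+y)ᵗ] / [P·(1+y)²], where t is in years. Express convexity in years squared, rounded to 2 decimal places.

36.38

With y = 0.0455:
  t   CF        PV=CF/(1+0.0455)^t    t·PV        t(t+1)·PV
  1         1.50         1.4347         1.4347           2.8694
  2         1.50         1.3723         2.7446           8.2337
  3         1.50         1.3126         3.9377          15.7507
  4         1.50         1.2554         5.0218          25.1088
  5         1.50         1.2008         6.0040          36.0240
  6       101.50        77.7180       466.3082       3,264.1575
  Σ                     84.2938       485.4509       3,352.1442
P = 84.2938.
Convexity = Σ t(t+1)·PV / [P·(1+y)²] = 3,352.1442 / (84.2938 × 1.093070) = 36.38135.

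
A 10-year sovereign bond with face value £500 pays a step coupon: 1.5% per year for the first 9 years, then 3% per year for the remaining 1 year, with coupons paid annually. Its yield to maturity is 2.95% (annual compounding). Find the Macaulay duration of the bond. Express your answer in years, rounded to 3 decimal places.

Periodic yield y = 0.0295. Discount each cash flow and weight by its year:
  t   CF        PV=CF/(1+0.0295)^t    t·PV
  1         7.50         7.2851         7.2851
  2         7.50         7.0763        14.1527
  3         7.50         6.8736        20.6207
  4         7.50         6.6766        26.7064
  5         7.50         6.4853        32.4265
  6         7.50         6.2995        37.7967
  7         7.50         6.1189        42.8326
  8         7.50         5.9436        47.5489
  9         7.50         5.7733        51.9597
  10      515.00       385.0736     3,850.7358
  Σ                    443.6058     4,132.0651
Price P = Σ PV = 443.6058.
Macaulay duration = Σ(t·PV) / P = 4,132.0651 / 443.6058 = 9.31472 years.

9.315 years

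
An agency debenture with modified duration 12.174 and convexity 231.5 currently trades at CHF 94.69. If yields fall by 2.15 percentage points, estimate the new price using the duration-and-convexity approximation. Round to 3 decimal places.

Duration effect: -D_mod·Δy = -12.174 × (-0.0215) = +0.261741
Convexity effect: ½·C·(Δy)² = 0.5 × 231.5 × (-0.0215)² = +0.0535054375
ΔP/P ≈ +0.261741 + 0.0535054375 = +0.3152464375
New price ≈ 94.69 × (1 + 0.3152464375) = 124.540685166875.

CHF 124.541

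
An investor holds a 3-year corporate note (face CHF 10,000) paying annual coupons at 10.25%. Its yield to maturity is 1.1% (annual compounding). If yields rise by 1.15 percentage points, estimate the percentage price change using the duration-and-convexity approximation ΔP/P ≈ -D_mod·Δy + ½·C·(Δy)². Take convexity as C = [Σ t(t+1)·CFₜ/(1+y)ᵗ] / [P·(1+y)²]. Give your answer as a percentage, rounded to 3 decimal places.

With y = 0.011:
  t   CF        PV=CF/(1+0.011)^t    t·PV        t(t+1)·PV
  1     1,025.00     1,013.8477     1,013.8477       2,027.6954
  2     1,025.00     1,002.8167     2,005.6334       6,016.9002
  3    11,025.00    10,669.0348    32,007.1044     128,028.4175
  Σ                 12,685.6992    35,026.5854     136,073.0130
P = 12,685.6992; D_Mac = 2.76111 yrs; D_mod = 2.73107 yrs; C = 10.49434.
Duration effect: -2.73107 × (+0.0115) = -0.031407
Convexity effect: 0.5 × 10.49434 × (0.0115)² = +0.0006939
ΔP/P ≈ -0.031407 + 0.0006939 = -0.030713 = -3.0713%.

-3.071%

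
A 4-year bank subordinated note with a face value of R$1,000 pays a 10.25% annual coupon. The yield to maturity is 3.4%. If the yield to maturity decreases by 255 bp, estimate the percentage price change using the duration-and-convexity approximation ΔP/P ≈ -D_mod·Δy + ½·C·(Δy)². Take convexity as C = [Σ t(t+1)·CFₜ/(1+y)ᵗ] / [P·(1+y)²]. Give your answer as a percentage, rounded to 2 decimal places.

With y = 0.034:
  t   CF        PV=CF/(1+0.034)^t    t·PV        t(t+1)·PV
  1       102.50        99.1296        99.1296         198.2592
  2       102.50        95.8700       191.7400         575.2201
  3       102.50        92.7176       278.1528       1,112.6114
  4     1,102.50       964.4871     3,857.9486      19,289.7429
  Σ                  1,252.2044     4,426.9710      21,175.8335
P = 1,252.2044; D_Mac = 3.53534 yrs; D_mod = 3.41909 yrs; C = 15.81700.
Duration effect: -3.41909 × (-0.0255) = +0.087187
Convexity effect: 0.5 × 15.81700 × (-0.0255)² = +0.0051425
ΔP/P ≈ +0.087187 + 0.0051425 = +0.092329 = +9.2329%.

+9.23%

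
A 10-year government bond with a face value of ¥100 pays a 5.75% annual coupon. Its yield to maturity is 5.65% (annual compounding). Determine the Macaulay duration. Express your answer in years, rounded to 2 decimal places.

7.89 years

Periodic yield y = 0.0565. Discount each cash flow and weight by its year:
  t   CF        PV=CF/(1+0.0565)^t    t·PV
  1         5.75         5.4425         5.4425
  2         5.75         5.1514        10.3029
  3         5.75         4.8760        14.6279
  4         5.75         4.6152        18.4608
  5         5.75         4.3684        21.8419
  6         5.75         4.1348        24.8086
  7         5.75         3.9136        27.3955
  8         5.75         3.7043        29.6348
  9         5.75         3.5062        31.5562
  10      105.75        61.0359       610.3590
  Σ                    100.7484       794.4300
Price P = Σ PV = 100.7484.
Macaulay duration = Σ(t·PV) / P = 794.4300 / 100.7484 = 7.88529 years.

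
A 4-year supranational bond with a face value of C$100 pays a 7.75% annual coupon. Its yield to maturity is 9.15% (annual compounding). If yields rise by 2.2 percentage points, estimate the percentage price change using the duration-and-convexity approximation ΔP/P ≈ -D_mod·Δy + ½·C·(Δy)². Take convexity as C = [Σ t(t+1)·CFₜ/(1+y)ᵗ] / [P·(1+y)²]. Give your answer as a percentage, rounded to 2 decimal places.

-6.86%

With y = 0.0915:
  t   CF        PV=CF/(1+0.0915)^t    t·PV        t(t+1)·PV
  1         7.75         7.1003         7.1003          14.2006
  2         7.75         6.5051        13.0102          39.0306
  3         7.75         5.9598        17.8794          71.5174
  4       107.75        75.9141       303.6563       1,518.2815
  Σ                     95.4793       341.6462       1,643.0302
P = 95.4793; D_Mac = 3.57822 yrs; D_mod = 3.27826 yrs; C = 14.44405.
Duration effect: -3.27826 × (+0.022) = -0.072122
Convexity effect: 0.5 × 14.44405 × (0.022)² = +0.0034955
ΔP/P ≈ -0.072122 + 0.0034955 = -0.068626 = -6.8626%.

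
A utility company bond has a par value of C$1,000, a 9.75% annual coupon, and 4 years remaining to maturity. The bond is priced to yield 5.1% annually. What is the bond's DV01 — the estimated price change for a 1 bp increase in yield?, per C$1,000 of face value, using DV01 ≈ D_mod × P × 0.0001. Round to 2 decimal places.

Periodic yield y = 0.051.
  t   CF        PV=CF/(1+0.051)^t    t·PV
  1        97.50        92.7688        92.7688
  2        97.50        88.2672       176.5343
  3        97.50        83.9840       251.9519
  4     1,097.50       899.4845     3,597.9378
  Σ                  1,164.5044     4,119.1929
P = 1,164.5044; D_Mac = 3.53729 yrs; D_mod = 3.36564 yrs.
DV01 ≈ 3.36564 × 1,164.5044 × 0.0001 = 0.391931.

C$0.39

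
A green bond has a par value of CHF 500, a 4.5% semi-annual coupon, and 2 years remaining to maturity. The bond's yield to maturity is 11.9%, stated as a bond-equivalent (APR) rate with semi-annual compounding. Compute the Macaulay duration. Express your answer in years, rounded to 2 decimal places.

Periodic yield y = 0.0595. Discount each cash flow and weight by its period:
  t   CF        PV=CF/(1+0.0595)^t    t·PV
  1        11.25        10.6182        10.6182
  2        11.25        10.0219        20.0438
  3        11.25         9.4591        28.3773
  4       511.25       405.7229     1,622.8914
  Σ                    435.8221     1,681.9308
Price P = Σ PV = 435.8221.
Macaulay duration = Σ(t·PV) / P = 1,681.9308 / 435.8221 = 3.85921 half-year periods.
In years: 3.85921 / 2 = 1.92961 years.

1.93 years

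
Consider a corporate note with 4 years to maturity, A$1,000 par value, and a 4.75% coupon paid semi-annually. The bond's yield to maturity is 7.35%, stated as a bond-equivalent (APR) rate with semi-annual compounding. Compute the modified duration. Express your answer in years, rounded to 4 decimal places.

Periodic yield y = 0.03675. First find Macaulay duration:
  t   CF        PV=CF/(1+0.03675)^t    t·PV
  1        23.75        22.9081        22.9081
  2        23.75        22.0961        44.1922
  3        23.75        21.3128        63.9385
  4        23.75        20.5574        82.2295
  5        23.75        19.8287        99.1433
  6        23.75        19.1258       114.7547
  7        23.75        18.4478       129.1348
  8     1,023.75       767.0109     6,136.0876
  Σ                    911.2877     6,692.3887
P = 911.2877; Macaulay duration = 6,692.3887 / 911.2877 = 7.34388 half-year periods = 3.67194 years.
Modified duration = D_Mac / (1 + y) = 3.67194 / 1.03675 = 3.54178 years.

3.5418 years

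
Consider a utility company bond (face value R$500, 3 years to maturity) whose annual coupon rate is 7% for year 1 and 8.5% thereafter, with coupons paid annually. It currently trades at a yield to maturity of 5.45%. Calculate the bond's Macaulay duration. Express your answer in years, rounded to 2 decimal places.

Periodic yield y = 0.0545. Discount each cash flow and weight by its year:
  t   CF        PV=CF/(1+0.0545)^t    t·PV
  1        35.00        33.1911        33.1911
  2        42.50        38.2204        76.4409
  3       542.50       462.6579     1,387.9737
  Σ                    534.0694     1,497.6057
Price P = Σ PV = 534.0694.
Macaulay duration = Σ(t·PV) / P = 1,497.6057 / 534.0694 = 2.80414 years.

2.80 years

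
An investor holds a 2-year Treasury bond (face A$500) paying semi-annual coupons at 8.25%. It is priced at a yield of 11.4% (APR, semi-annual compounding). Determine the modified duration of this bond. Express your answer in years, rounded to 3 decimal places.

Periodic yield y = 0.057. First find Macaulay duration:
  t   CF        PV=CF/(1+0.057)^t    t·PV
  1       20.625        19.5128        19.5128
  2       20.625        18.4605        36.9210
  3       20.625        17.4650        52.3950
  4      520.625       417.0855     1,668.3419
  Σ                    472.5238     1,777.1708
P = 472.5238; Macaulay duration = 1,777.1708 / 472.5238 = 3.76102 half-year periods = 1.88051 years.
Modified duration = D_Mac / (1 + y) = 1.88051 / 1.057 = 1.77910 years.

1.779 years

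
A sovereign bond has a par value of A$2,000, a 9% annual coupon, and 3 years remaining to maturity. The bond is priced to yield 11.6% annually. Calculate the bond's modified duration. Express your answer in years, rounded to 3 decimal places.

Periodic yield y = 0.116. First find Macaulay duration:
  t   CF        PV=CF/(1+0.116)^t    t·PV
  1       180.00       161.2903       161.2903
  2       180.00       144.5254       289.0508
  3     2,180.00     1,568.4256     4,705.2767
  Σ                  1,874.2413     5,155.6177
P = 1,874.2413; Macaulay duration = 5,155.6177 / 1,874.2413 = 2.75078 years.
Modified duration = D_Mac / (1 + y) = 2.75078 / 1.116 = 2.46485 years.

2.465 years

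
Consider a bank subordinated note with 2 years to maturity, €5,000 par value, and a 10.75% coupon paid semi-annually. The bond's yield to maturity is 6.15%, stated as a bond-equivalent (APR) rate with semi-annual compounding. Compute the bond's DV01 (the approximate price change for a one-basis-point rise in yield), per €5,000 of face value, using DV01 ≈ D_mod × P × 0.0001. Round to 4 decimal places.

Periodic yield y = 0.03075.
  t   CF        PV=CF/(1+0.03075)^t    t·PV
  1       268.75       260.7325       260.7325
  2       268.75       252.9541       505.9083
  3       268.75       245.4078       736.2235
  4     5,268.75     4,667.6063    18,670.4252
  Σ                  5,426.7008    20,173.2895
P = 5,426.7008; D_Mac = 3.71741 half-year periods = 1.85871 yrs; D_mod = 1.80326 yrs.
DV01 ≈ 1.80326 × 5,426.7008 × 0.0001 = 0.978573.

€0.9786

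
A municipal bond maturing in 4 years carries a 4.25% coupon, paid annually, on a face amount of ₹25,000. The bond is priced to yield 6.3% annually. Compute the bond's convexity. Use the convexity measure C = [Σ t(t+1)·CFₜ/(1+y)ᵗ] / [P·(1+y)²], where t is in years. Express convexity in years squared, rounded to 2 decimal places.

16.24

With y = 0.063:
  t   CF        PV=CF/(1+0.063)^t    t·PV        t(t+1)·PV
  1     1,062.50       999.5296       999.5296       1,999.0593
  2     1,062.50       940.2913     1,880.5826       5,641.7477
  3     1,062.50       884.5638     2,653.6913      10,614.7652
  4    26,062.50    20,411.8804    81,647.5215     408,237.6073
  Σ                 23,236.2650    87,181.3249     426,493.1794
P = 23,236.2650.
Convexity = Σ t(t+1)·PV / [P·(1+y)²] = 426,493.1794 / (23,236.2650 × 1.129969) = 16.24349.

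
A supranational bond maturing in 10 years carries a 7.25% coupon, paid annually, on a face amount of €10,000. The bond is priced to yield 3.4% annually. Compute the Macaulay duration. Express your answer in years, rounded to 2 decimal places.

7.81 years

Periodic yield y = 0.034. Discount each cash flow and weight by its year:
  t   CF        PV=CF/(1+0.034)^t    t·PV
  1       725.00       701.1605       701.1605
  2       725.00       678.1050     1,356.2099
  3       725.00       655.8075     1,967.4226
  4       725.00       634.2432     2,536.9730
  5       725.00       613.3881     3,066.9403
  6       725.00       593.2186     3,559.3117
  7       725.00       573.7124     4,015.9868
  8       725.00       554.8476     4,438.7806
  9       725.00       536.6031     4,829.4277
  10   10,725.00     7,677.0066    76,770.0659
  Σ                 13,218.0926   103,242.2790
Price P = Σ PV = 13,218.0926.
Macaulay duration = Σ(t·PV) / P = 103,242.2790 / 13,218.0926 = 7.81068 years.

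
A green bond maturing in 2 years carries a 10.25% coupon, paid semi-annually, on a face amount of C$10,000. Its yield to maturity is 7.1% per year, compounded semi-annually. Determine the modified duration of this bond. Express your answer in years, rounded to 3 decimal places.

Periodic yield y = 0.0355. First find Macaulay duration:
  t   CF        PV=CF/(1+0.0355)^t    t·PV
  1       512.50       494.9300       494.9300
  2       512.50       477.9623       955.9246
  3       512.50       461.5764     1,384.7291
  4    10,512.50     9,143.3553    36,573.4212
  Σ                 10,577.8240    39,409.0049
P = 10,577.8240; Macaulay duration = 39,409.0049 / 10,577.8240 = 3.72562 half-year periods = 1.86281 years.
Modified duration = D_Mac / (1 + y) = 1.86281 / 1.0355 = 1.79895 years.

1.799 years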